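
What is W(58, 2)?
W(58, 2) = 58 + 1 = 59

A 2-term AP is any pair of integers, so a monochromatic 2-AP exists iff some colour is used at least twice. With 58 colours, the colouring i ↦ i on {1, ..., 58} uses each colour once, avoiding any monochromatic pair, so W(58, 2) > 58. For {1, ..., 59}, pigeonhole forces two integers of the same colour, which form a monochromatic 2-AP. Hence W(58, 2) = 59.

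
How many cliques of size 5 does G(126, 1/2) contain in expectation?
E[# K_5] = C(126, 5) · (1/2)^C(5, 2) = 244222650 / 2^10 = 122111325/512 ≈ 238498.681641

For each 5-subset S of vertices (there are C(126, 5) = 244222650 such S), let X_S = 1 if S induces a K_5 (all C(5, 2) = 10 edges present). Then P(X_S = 1) = (1/2)^10 = 1/1024. By linearity of expectation, E[# K_5] = C(126, 5) · (1/2)^10 = 244222650 / 1024 = 122111325/512 ≈ 238498.681641.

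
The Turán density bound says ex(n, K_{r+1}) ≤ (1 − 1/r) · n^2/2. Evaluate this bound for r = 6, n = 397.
Turán density bound = (5/6) · 397^2/2 = 788045/12 ≈ 65670.4167

Turán's theorem: ex(n, K_{r+1}) is achieved by the complete r-partite Turán graph T(n, r) with parts as balanced as possible, and is at most (1 − 1/r) · n^2/2. For r = 6, n = 397: the density bound is (5/6) · 157609/2 = 788045/12 ≈ 65670.4167. The integer-valued extremum is e(T(397, 6)) = 65670, which is strictly less than the density bound 788045/12 since 6 ∤ 397 (the parts of T(397, 6) cannot all be equal).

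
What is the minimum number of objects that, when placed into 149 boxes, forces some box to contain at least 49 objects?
n = (49 − 1)·149 + 1 = 7153

By the generalised pigeonhole principle, to guarantee some box contains ≥ r objects we need more than (r − 1) · k objects total. Threshold: n = (r − 1) · k + 1. With r = 49 and k = 149: n = 48 · 149 + 1 = 7152 + 1 = 7153. For n = 7152 = 48 · 149, we can put exactly 48 objects in every box, avoiding 49 in any single one — so 7153 is tight.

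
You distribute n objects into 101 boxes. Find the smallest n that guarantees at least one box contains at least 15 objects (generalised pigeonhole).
n = (15 − 1)·101 + 1 = 1415

By the generalised pigeonhole principle, to guarantee some box contains ≥ r objects we need more than (r − 1) · k objects total. Threshold: n = (r − 1) · k + 1. With r = 15 and k = 101: n = 14 · 101 + 1 = 1414 + 1 = 1415. For n = 1414 = 14 · 101, we can put exactly 14 objects in every box, avoiding 15 in any single one — so 1415 is tight.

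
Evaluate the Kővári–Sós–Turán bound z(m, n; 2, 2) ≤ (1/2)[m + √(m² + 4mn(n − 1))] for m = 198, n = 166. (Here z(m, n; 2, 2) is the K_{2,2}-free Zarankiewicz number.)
z(198, 166; 2, 2) ≤ (1/2)[198 + √(198² + 4·198·166·165)] = (1/2)[198 + √21732084] = 2429.8842

Kővári–Sós–Turán: let r_1, ..., r_198 be the row sums and z = Σ r_i the total number of 1s. Each pair of columns can share at most one row with both entries 1 (else a 2×2 all-ones block appears), so Σ_i C(r_i, 2) ≤ C(166, 2) = 13695. By convexity Σ_i C(r_i, 2) ≥ 198·C(z/198, 2) = z(z − 198)/(2·198), giving z² − 198z − 198·166·165 ≤ 0 and hence z ≤ (1/2)[198 + √(39204 + 4·5423220)] = (1/2)[198 + √21732084] ≈ (1/2)(198 + 4661.7683) = 2429.8842.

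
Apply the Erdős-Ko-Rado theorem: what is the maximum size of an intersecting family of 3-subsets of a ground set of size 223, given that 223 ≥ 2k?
max |F| = C(222, 2) = 24531

The Erdős-Ko-Rado theorem states: for n ≥ 2k, an intersecting family of k-subsets of an n-element set has size at most C(n − 1, k − 1), with equality for 'star' families {A ⊆ [n] : |A| = k, i ∈ A} (fix an element i). For n = 223, k = 3: C(222, 2) = 24531.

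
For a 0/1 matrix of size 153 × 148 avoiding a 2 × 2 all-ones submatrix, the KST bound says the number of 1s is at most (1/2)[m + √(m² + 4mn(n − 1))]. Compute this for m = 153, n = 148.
z(153, 148; 2, 2) ≤ (1/2)[153 + √(153² + 4·153·148·147)] = (1/2)[153 + √13338081] = 1902.5669

Kővári–Sós–Turán: let r_1, ..., r_153 be the row sums and z = Σ r_i the total number of 1s. Each pair of columns can share at most one row with both entries 1 (else a 2×2 all-ones block appears), so Σ_i C(r_i, 2) ≤ C(148, 2) = 10878. By convexity Σ_i C(r_i, 2) ≥ 153·C(z/153, 2) = z(z − 153)/(2·153), giving z² − 153z − 153·148·147 ≤ 0 and hence z ≤ (1/2)[153 + √(23409 + 4·3328668)] = (1/2)[153 + √13338081] ≈ (1/2)(153 + 3652.1338) = 1902.5669.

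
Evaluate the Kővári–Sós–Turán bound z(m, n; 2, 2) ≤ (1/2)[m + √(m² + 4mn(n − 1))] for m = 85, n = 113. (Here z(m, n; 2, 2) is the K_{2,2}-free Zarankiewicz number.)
z(85, 113; 2, 2) ≤ (1/2)[85 + √(85² + 4·85·113·112)] = (1/2)[85 + √4310265] = 1080.5589

Kővári–Sós–Turán: let r_1, ..., r_85 be the row sums and z = Σ r_i the total number of 1s. Each pair of columns can share at most one row with both entries 1 (else a 2×2 all-ones block appears), so Σ_i C(r_i, 2) ≤ C(113, 2) = 6328. By convexity Σ_i C(r_i, 2) ≥ 85·C(z/85, 2) = z(z − 85)/(2·85), giving z² − 85z − 85·113·112 ≤ 0 and hence z ≤ (1/2)[85 + √(7225 + 4·1075760)] = (1/2)[85 + √4310265] ≈ (1/2)(85 + 2076.1178) = 1080.5589.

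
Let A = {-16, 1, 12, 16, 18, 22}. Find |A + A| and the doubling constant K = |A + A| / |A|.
K = |A + A| / |A| = 19/6

Enumerate A + A = {a + b : a, b ∈ A}. With |A| = 6, there are |A|^2 = 36 ordered sum pairs; collecting distinct values, A + A = {-32, -15, -4, 0, 2, 6, 13, 17, 19, 23, 24, 28, 30, 32, 34, 36, 38, 40, 44}, so |A + A| = 19. Thus K = 19/6. For comparison, the minimum possible |A + A| over all 6-element sets is 2·6 − 1 = 11 (so min K = 11/6), attained only by arithmetic progressions.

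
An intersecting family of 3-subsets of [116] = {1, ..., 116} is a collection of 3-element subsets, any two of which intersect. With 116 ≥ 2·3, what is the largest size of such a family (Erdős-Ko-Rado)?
max |F| = C(115, 2) = 6555

Erdős-Ko-Rado (1961): when n ≥ 2k, max |F| = C(n−1, k−1). The bound is attained by the star {A : i ∈ A} for any fixed i ∈ [n]. Here C(116−1, 3−1) = C(115, 2) = 6555.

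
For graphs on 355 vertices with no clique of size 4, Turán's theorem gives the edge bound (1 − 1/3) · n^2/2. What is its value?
Turán density bound = (2/3) · 355^2/2 = 126025/3 ≈ 42008.3333

Turán's theorem: ex(n, K_{r+1}) is achieved by the complete r-partite Turán graph T(n, r) with parts as balanced as possible, and is at most (1 − 1/r) · n^2/2. For r = 3, n = 355: the density bound is (2/3) · 126025/2 = 126025/3 ≈ 42008.3333. The integer-valued extremum is e(T(355, 3)) = 42008, which is strictly less than the density bound 126025/3 since 3 ∤ 355 (the parts of T(355, 3) cannot all be equal).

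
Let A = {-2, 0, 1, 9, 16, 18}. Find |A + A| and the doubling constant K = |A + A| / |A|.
K = |A + A| / |A| = 19/6

Enumerate A + A = {a + b : a, b ∈ A}. With |A| = 6, there are |A|^2 = 36 ordered sum pairs; collecting distinct values, A + A = {-4, -2, -1, 0, 1, 2, 7, 9, 10, 14, 16, 17, 18, 19, 25, 27, 32, 34, 36}, so |A + A| = 19. Thus K = 19/6. For comparison, the minimum possible |A + A| over all 6-element sets is 2·6 − 1 = 11 (so min K = 11/6), attained only by arithmetic progressions.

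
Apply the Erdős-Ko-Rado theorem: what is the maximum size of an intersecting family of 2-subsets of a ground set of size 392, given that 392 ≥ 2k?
max |F| = C(391, 1) = 391

The Erdős-Ko-Rado theorem states: for n ≥ 2k, an intersecting family of k-subsets of an n-element set has size at most C(n − 1, k − 1), with equality for 'star' families {A ⊆ [n] : |A| = k, i ∈ A} (fix an element i). For n = 392, k = 2: C(391, 1) = 391.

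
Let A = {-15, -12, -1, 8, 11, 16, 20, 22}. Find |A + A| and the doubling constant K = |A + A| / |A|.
K = |A + A| / |A| = 32/8 = 4

Enumerate A + A = {a + b : a, b ∈ A}. With |A| = 8, there are |A|^2 = 64 ordered sum pairs; collecting distinct values, A + A = {-30, -27, -24, -16, -13, -7, -4, -2, -1, 1, 4, 5, 7, 8, 10, 15, 16, 19, 21, 22, 24, 27, 28, 30, 31, 32, 33, 36, 38, 40, 42, 44}, so |A + A| = 32. Thus K = 32/8 = 4. For comparison, the minimum possible |A + A| over all 8-element sets is 2·8 − 1 = 15 (so min K = 15/8), attained only by arithmetic progressions.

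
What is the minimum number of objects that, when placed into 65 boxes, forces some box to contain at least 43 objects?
n = (43 − 1)·65 + 1 = 2731

By the generalised pigeonhole principle, to guarantee some box contains ≥ r objects we need more than (r − 1) · k objects total. Threshold: n = (r − 1) · k + 1. With r = 43 and k = 65: n = 42 · 65 + 1 = 2730 + 1 = 2731. For n = 2730 = 42 · 65, we can put exactly 42 objects in every box, avoiding 43 in any single one — so 2731 is tight.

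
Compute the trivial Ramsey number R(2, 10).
R(2, 10) = 10

R(2, k) = k for all k ≥ 2: in a 2-colouring of K_k, either some edge is red (a red K_2) or all edges are blue (a blue K_k). And K_{9} coloured all-blue has no blue K_10, so R(2, 10) > 9. Hence R(2, 10) = 10.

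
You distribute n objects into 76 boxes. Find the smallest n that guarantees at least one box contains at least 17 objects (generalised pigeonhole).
n = (17 − 1)·76 + 1 = 1217

By the generalised pigeonhole principle, to guarantee some box contains ≥ r objects we need more than (r − 1) · k objects total. Threshold: n = (r − 1) · k + 1. With r = 17 and k = 76: n = 16 · 76 + 1 = 1216 + 1 = 1217. For n = 1216 = 16 · 76, we can put exactly 16 objects in every box, avoiding 17 in any single one — so 1217 is tight.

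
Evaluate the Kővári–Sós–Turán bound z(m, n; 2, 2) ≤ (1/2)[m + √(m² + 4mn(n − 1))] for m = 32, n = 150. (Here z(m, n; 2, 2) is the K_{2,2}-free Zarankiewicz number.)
z(32, 150; 2, 2) ≤ (1/2)[32 + √(32² + 4·32·150·149)] = (1/2)[32 + √2861824] = 861.8463

Kővári–Sós–Turán: let r_1, ..., r_32 be the row sums and z = Σ r_i the total number of 1s. Each pair of columns can share at most one row with both entries 1 (else a 2×2 all-ones block appears), so Σ_i C(r_i, 2) ≤ C(150, 2) = 11175. By convexity Σ_i C(r_i, 2) ≥ 32·C(z/32, 2) = z(z − 32)/(2·32), giving z² − 32z − 32·150·149 ≤ 0 and hence z ≤ (1/2)[32 + √(1024 + 4·715200)] = (1/2)[32 + √2861824] ≈ (1/2)(32 + 1691.6926) = 861.8463.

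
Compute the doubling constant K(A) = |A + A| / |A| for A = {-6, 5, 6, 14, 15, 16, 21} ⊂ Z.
K = |A + A| / |A| = 24/7

Enumerate A + A = {a + b : a, b ∈ A}. With |A| = 7, there are |A|^2 = 49 ordered sum pairs; collecting distinct values, A + A = {-12, -1, 0, 8, 9, 10, 11, 12, 15, 19, 20, 21, 22, 26, 27, 28, 29, 30, 31, 32, 35, 36, 37, 42}, so |A + A| = 24. Thus K = 24/7. For comparison, the minimum possible |A + A| over all 7-element sets is 2·7 − 1 = 13 (so min K = 13/7), attained only by arithmetic progressions.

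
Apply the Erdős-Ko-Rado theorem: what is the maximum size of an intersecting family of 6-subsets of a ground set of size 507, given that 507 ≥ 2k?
max |F| = C(506, 5) = 270996004356

Erdős-Ko-Rado (1961): when n ≥ 2k, max |F| = C(n−1, k−1). The bound is attained by the star {A : i ∈ A} for any fixed i ∈ [n]. Here C(507−1, 6−1) = C(506, 5) = 270996004356.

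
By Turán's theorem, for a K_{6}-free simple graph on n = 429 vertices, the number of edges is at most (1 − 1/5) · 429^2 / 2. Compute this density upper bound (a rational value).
Turán density bound = (4/5) · 429^2/2 = 368082/5 ≈ 73616.4

Turán's theorem: ex(n, K_{r+1}) is achieved by the complete r-partite Turán graph T(n, r) with parts as balanced as possible, and is at most (1 − 1/r) · n^2/2. For r = 5, n = 429: the density bound is (4/5) · 184041/2 = 368082/5 ≈ 73616.4. The integer-valued extremum is e(T(429, 5)) = 73616, which is strictly less than the density bound 368082/5 since 5 ∤ 429 (the parts of T(429, 5) cannot all be equal).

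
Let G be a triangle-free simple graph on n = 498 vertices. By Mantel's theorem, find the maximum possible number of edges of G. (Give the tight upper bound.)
ex(498, K_3) = ⌊498^2/4⌋ = 62001

Mantel (1907): a triangle-free graph on n vertices has at most ⌊n^2/4⌋ edges, with equality for the complete bipartite graph K_{⌊n/2⌋, ⌈n/2⌉}. For n = 498: ⌊498^2/4⌋ = ⌊248004/4⌋ = 62001. The extremal graph is K_{249, 249}, which has 249·249 = 62001 edges.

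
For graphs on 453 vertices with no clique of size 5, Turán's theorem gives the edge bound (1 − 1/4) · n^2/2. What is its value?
Turán density bound = (3/4) · 453^2/2 = 615627/8 ≈ 76953.375

Turán's theorem: ex(n, K_{r+1}) is achieved by the complete r-partite Turán graph T(n, r) with parts as balanced as possible, and is at most (1 − 1/r) · n^2/2. For r = 4, n = 453: the density bound is (3/4) · 205209/2 = 615627/8 ≈ 76953.375. The integer-valued extremum is e(T(453, 4)) = 76953, which is strictly less than the density bound 615627/8 since 4 ∤ 453 (the parts of T(453, 4) cannot all be equal).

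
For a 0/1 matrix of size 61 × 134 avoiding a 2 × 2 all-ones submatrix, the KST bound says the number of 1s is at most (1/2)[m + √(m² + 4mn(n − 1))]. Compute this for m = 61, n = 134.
z(61, 134; 2, 2) ≤ (1/2)[61 + √(61² + 4·61·134·133)] = (1/2)[61 + √4352289] = 1073.607

Kővári–Sós–Turán: let r_1, ..., r_61 be the row sums and z = Σ r_i the total number of 1s. Each pair of columns can share at most one row with both entries 1 (else a 2×2 all-ones block appears), so Σ_i C(r_i, 2) ≤ C(134, 2) = 8911. By convexity Σ_i C(r_i, 2) ≥ 61·C(z/61, 2) = z(z − 61)/(2·61), giving z² − 61z − 61·134·133 ≤ 0 and hence z ≤ (1/2)[61 + √(3721 + 4·1087142)] = (1/2)[61 + √4352289] ≈ (1/2)(61 + 2086.214) = 1073.607.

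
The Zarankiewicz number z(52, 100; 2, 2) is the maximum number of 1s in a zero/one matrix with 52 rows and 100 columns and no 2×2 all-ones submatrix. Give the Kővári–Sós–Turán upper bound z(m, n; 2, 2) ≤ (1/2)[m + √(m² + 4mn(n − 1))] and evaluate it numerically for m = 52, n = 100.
z(52, 100; 2, 2) ≤ (1/2)[52 + √(52² + 4·52·100·99)] = (1/2)[52 + √2061904] = 743.9666

Kővári–Sós–Turán: let r_1, ..., r_52 be the row sums and z = Σ r_i the total number of 1s. Each pair of columns can share at most one row with both entries 1 (else a 2×2 all-ones block appears), so Σ_i C(r_i, 2) ≤ C(100, 2) = 4950. By convexity Σ_i C(r_i, 2) ≥ 52·C(z/52, 2) = z(z − 52)/(2·52), giving z² − 52z − 52·100·99 ≤ 0 and hence z ≤ (1/2)[52 + √(2704 + 4·514800)] = (1/2)[52 + √2061904] ≈ (1/2)(52 + 1435.9331) = 743.9666.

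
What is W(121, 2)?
W(121, 2) = 121 + 1 = 122

A 2-term AP is any pair of integers, so a monochromatic 2-AP exists iff some colour is used at least twice. With 121 colours, the colouring i ↦ i on {1, ..., 121} uses each colour once, avoiding any monochromatic pair, so W(121, 2) > 121. For {1, ..., 122}, pigeonhole forces two integers of the same colour, which form a monochromatic 2-AP. Hence W(121, 2) = 122.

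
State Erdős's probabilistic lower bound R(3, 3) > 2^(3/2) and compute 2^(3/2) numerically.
2^(3/2) = 2.8284; so R(3, 3) > 2.8284

Colour each edge of K_n uniformly at random with red/blue. The expected number of monochromatic K_3 is C(n, 3) · 2 · 2^(−C(3,2)). If C(n, 3) · 2^(1 − C(3,2)) < 1, then with positive probability no monochromatic K_3 exists, so R(3, 3) > n. The standard estimate C(n, 3) ≤ n^3/3! shows this inequality holds whenever n ≤ 2^(3/2) (since 3! · 2^(C(3,2) − 1) > 2^(3^2/2) ≥ n^3). Hence R(3, 3) > 2^(3/2) = 2.8284.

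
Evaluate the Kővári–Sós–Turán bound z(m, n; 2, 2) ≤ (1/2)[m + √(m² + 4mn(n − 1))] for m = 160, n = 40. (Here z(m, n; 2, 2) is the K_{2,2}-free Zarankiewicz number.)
z(160, 40; 2, 2) ≤ (1/2)[160 + √(160² + 4·160·40·39)] = (1/2)[160 + √1024000] = 585.9644

Kővári–Sós–Turán: let r_1, ..., r_160 be the row sums and z = Σ r_i the total number of 1s. Each pair of columns can share at most one row with both entries 1 (else a 2×2 all-ones block appears), so Σ_i C(r_i, 2) ≤ C(40, 2) = 780. By convexity Σ_i C(r_i, 2) ≥ 160·C(z/160, 2) = z(z − 160)/(2·160), giving z² − 160z − 160·40·39 ≤ 0 and hence z ≤ (1/2)[160 + √(25600 + 4·249600)] = (1/2)[160 + √1024000] ≈ (1/2)(160 + 1011.9289) = 585.9644.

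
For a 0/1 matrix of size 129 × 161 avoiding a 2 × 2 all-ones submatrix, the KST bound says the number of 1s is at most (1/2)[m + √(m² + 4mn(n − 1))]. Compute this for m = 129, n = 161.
z(129, 161; 2, 2) ≤ (1/2)[129 + √(129² + 4·129·161·160)] = (1/2)[129 + √13308801] = 1888.5615

Kővári–Sós–Turán: let r_1, ..., r_129 be the row sums and z = Σ r_i the total number of 1s. Each pair of columns can share at most one row with both entries 1 (else a 2×2 all-ones block appears), so Σ_i C(r_i, 2) ≤ C(161, 2) = 12880. By convexity Σ_i C(r_i, 2) ≥ 129·C(z/129, 2) = z(z − 129)/(2·129), giving z² − 129z − 129·161·160 ≤ 0 and hence z ≤ (1/2)[129 + √(16641 + 4·3323040)] = (1/2)[129 + √13308801] ≈ (1/2)(129 + 3648.1229) = 1888.5615.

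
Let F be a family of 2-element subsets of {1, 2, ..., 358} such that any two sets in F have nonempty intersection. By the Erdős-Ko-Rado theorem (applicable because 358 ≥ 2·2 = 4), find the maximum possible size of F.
max |F| = C(357, 1) = 357

Erdős-Ko-Rado (1961): when n ≥ 2k, max |F| = C(n−1, k−1). The bound is attained by the star {A : i ∈ A} for any fixed i ∈ [n]. Here C(358−1, 2−1) = C(357, 1) = 357.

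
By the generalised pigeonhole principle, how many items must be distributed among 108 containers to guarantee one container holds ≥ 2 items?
n = (2 − 1)·108 + 1 = 109

By the generalised pigeonhole principle, to guarantee some box contains ≥ r objects we need more than (r − 1) · k objects total. Threshold: n = (r − 1) · k + 1. With r = 2 and k = 108: n = 1 · 108 + 1 = 108 + 1 = 109. For n = 108 = 1 · 108, we can put exactly 1 objects in every box, avoiding 2 in any single one — so 109 is tight.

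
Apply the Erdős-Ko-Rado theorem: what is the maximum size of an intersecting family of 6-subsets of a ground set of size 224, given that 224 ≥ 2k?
max |F| = C(223, 5) = 4392741639

The Erdős-Ko-Rado theorem states: for n ≥ 2k, an intersecting family of k-subsets of an n-element set has size at most C(n − 1, k − 1), with equality for 'star' families {A ⊆ [n] : |A| = k, i ∈ A} (fix an element i). For n = 224, k = 6: C(223, 5) = 4392741639.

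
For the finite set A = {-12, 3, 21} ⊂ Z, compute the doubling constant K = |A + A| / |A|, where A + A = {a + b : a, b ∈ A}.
K = |A + A| / |A| = 6/3 = 2

Enumerate A + A = {a + b : a, b ∈ A}. With |A| = 3, there are |A|^2 = 9 ordered sum pairs; collecting distinct values, A + A = {-24, -9, 6, 9, 24, 42}, so |A + A| = 6. Thus K = 6/3 = 2. For comparison, the minimum possible |A + A| over all 3-element sets is 2·3 − 1 = 5 (so min K = 5/3), attained only by arithmetic progressions.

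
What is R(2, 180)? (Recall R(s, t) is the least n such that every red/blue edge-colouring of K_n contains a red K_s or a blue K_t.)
R(2, 180) = 180

R(2, k) = k for all k ≥ 2: in a 2-colouring of K_k, either some edge is red (a red K_2) or all edges are blue (a blue K_k). And K_{179} coloured all-blue has no blue K_180, so R(2, 180) > 179. Hence R(2, 180) = 180.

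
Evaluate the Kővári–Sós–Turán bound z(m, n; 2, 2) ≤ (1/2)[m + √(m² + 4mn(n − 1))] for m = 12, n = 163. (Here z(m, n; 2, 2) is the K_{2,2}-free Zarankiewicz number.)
z(12, 163; 2, 2) ≤ (1/2)[12 + √(12² + 4·12·163·162)] = (1/2)[12 + √1267632] = 568.9458

Kővári–Sós–Turán: let r_1, ..., r_12 be the row sums and z = Σ r_i the total number of 1s. Each pair of columns can share at most one row with both entries 1 (else a 2×2 all-ones block appears), so Σ_i C(r_i, 2) ≤ C(163, 2) = 13203. By convexity Σ_i C(r_i, 2) ≥ 12·C(z/12, 2) = z(z − 12)/(2·12), giving z² − 12z − 12·163·162 ≤ 0 and hence z ≤ (1/2)[12 + √(144 + 4·316872)] = (1/2)[12 + √1267632] ≈ (1/2)(12 + 1125.8916) = 568.9458.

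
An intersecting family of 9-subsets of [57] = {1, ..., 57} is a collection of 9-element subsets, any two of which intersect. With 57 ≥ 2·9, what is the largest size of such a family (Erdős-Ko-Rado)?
max |F| = C(56, 8) = 1420494075

The Erdős-Ko-Rado theorem states: for n ≥ 2k, an intersecting family of k-subsets of an n-element set has size at most C(n − 1, k − 1), with equality for 'star' families {A ⊆ [n] : |A| = k, i ∈ A} (fix an element i). For n = 57, k = 9: C(56, 8) = 1420494075.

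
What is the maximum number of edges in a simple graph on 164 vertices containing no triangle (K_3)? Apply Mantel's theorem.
ex(164, K_3) = ⌊164^2/4⌋ = 6724

Mantel (1907): a triangle-free graph on n vertices has at most ⌊n^2/4⌋ edges, with equality for the complete bipartite graph K_{⌊n/2⌋, ⌈n/2⌉}. For n = 164: ⌊164^2/4⌋ = ⌊26896/4⌋ = 6724. The extremal graph is K_{82, 82}, which has 82·82 = 6724 edges.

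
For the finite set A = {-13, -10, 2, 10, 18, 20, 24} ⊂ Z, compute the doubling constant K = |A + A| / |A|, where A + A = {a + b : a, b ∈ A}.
K = |A + A| / |A| = 27/7

Enumerate A + A = {a + b : a, b ∈ A}. With |A| = 7, there are |A|^2 = 49 ordered sum pairs; collecting distinct values, A + A = {-26, -23, -20, -11, -8, -3, 0, 4, 5, 7, 8, 10, 11, 12, 14, 20, 22, 26, 28, 30, 34, 36, 38, 40, 42, 44, 48}, so |A + A| = 27. Thus K = 27/7. For comparison, the minimum possible |A + A| over all 7-element sets is 2·7 − 1 = 13 (so min K = 13/7), attained only by arithmetic progressions.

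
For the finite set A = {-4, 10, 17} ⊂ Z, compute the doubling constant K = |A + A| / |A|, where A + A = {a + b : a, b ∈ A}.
K = |A + A| / |A| = 6/3 = 2

Enumerate A + A = {a + b : a, b ∈ A}. With |A| = 3, there are |A|^2 = 9 ordered sum pairs; collecting distinct values, A + A = {-8, 6, 13, 20, 27, 34}, so |A + A| = 6. Thus K = 6/3 = 2. For comparison, the minimum possible |A + A| over all 3-element sets is 2·3 − 1 = 5 (so min K = 5/3), attained only by arithmetic progressions.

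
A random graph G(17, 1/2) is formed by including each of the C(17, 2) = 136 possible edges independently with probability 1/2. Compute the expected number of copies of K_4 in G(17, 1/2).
E[# K_4] = C(17, 4) · (1/2)^C(4, 2) = 2380 / 2^6 = 595/16 = 37.1875

For each 4-subset S of vertices (there are C(17, 4) = 2380 such S), let X_S = 1 if S induces a K_4 (all C(4, 2) = 6 edges present). Then P(X_S = 1) = (1/2)^6 = 1/64. By linearity of expectation, E[# K_4] = C(17, 4) · (1/2)^6 = 2380 / 64 = 595/16 = 37.1875.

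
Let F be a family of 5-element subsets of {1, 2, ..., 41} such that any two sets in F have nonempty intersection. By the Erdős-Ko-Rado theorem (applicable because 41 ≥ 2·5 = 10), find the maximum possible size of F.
max |F| = C(40, 4) = 91390

Erdős-Ko-Rado (1961): when n ≥ 2k, max |F| = C(n−1, k−1). The bound is attained by the star {A : i ∈ A} for any fixed i ∈ [n]. Here C(41−1, 5−1) = C(40, 4) = 91390.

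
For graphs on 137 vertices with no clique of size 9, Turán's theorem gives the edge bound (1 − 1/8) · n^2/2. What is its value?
Turán density bound = (7/8) · 137^2/2 = 131383/16 ≈ 8211.4375

Turán's theorem: ex(n, K_{r+1}) is achieved by the complete r-partite Turán graph T(n, r) with parts as balanced as possible, and is at most (1 − 1/r) · n^2/2. For r = 8, n = 137: the density bound is (7/8) · 18769/2 = 131383/16 ≈ 8211.4375. The integer-valued extremum is e(T(137, 8)) = 8211, which is strictly less than the density bound 131383/16 since 8 ∤ 137 (the parts of T(137, 8) cannot all be equal).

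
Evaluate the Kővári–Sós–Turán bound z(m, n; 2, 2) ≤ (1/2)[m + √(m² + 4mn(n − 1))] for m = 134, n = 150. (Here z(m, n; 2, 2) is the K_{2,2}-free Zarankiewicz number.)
z(134, 150; 2, 2) ≤ (1/2)[134 + √(134² + 4·134·150·149)] = (1/2)[134 + √11997556] = 1798.8744

Kővári–Sós–Turán: let r_1, ..., r_134 be the row sums and z = Σ r_i the total number of 1s. Each pair of columns can share at most one row with both entries 1 (else a 2×2 all-ones block appears), so Σ_i C(r_i, 2) ≤ C(150, 2) = 11175. By convexity Σ_i C(r_i, 2) ≥ 134·C(z/134, 2) = z(z − 134)/(2·134), giving z² − 134z − 134·150·149 ≤ 0 and hence z ≤ (1/2)[134 + √(17956 + 4·2994900)] = (1/2)[134 + √11997556] ≈ (1/2)(134 + 3463.7488) = 1798.8744.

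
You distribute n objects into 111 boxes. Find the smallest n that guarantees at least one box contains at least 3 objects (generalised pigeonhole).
n = (3 − 1)·111 + 1 = 223

By the generalised pigeonhole principle, to guarantee some box contains ≥ r objects we need more than (r − 1) · k objects total. Threshold: n = (r − 1) · k + 1. With r = 3 and k = 111: n = 2 · 111 + 1 = 222 + 1 = 223. For n = 222 = 2 · 111, we can put exactly 2 objects in every box, avoiding 3 in any single one — so 223 is tight.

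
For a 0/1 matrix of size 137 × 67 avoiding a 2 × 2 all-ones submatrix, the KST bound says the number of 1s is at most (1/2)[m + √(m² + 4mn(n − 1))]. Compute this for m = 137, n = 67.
z(137, 67; 2, 2) ≤ (1/2)[137 + √(137² + 4·137·67·66)] = (1/2)[137 + √2442025] = 849.849

Kővári–Sós–Turán: let r_1, ..., r_137 be the row sums and z = Σ r_i the total number of 1s. Each pair of columns can share at most one row with both entries 1 (else a 2×2 all-ones block appears), so Σ_i C(r_i, 2) ≤ C(67, 2) = 2211. By convexity Σ_i C(r_i, 2) ≥ 137·C(z/137, 2) = z(z − 137)/(2·137), giving z² − 137z − 137·67·66 ≤ 0 and hence z ≤ (1/2)[137 + √(18769 + 4·605814)] = (1/2)[137 + √2442025] ≈ (1/2)(137 + 1562.698) = 849.849.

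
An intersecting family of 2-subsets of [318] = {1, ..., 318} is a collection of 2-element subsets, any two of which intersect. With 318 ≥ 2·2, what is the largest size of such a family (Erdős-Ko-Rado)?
max |F| = C(317, 1) = 317

The Erdős-Ko-Rado theorem states: for n ≥ 2k, an intersecting family of k-subsets of an n-element set has size at most C(n − 1, k − 1), with equality for 'star' families {A ⊆ [n] : |A| = k, i ∈ A} (fix an element i). For n = 318, k = 2: C(317, 1) = 317.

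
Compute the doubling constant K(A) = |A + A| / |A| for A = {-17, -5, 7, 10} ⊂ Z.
K = |A + A| / |A| = 9/4

Enumerate A + A = {a + b : a, b ∈ A}. With |A| = 4, there are |A|^2 = 16 ordered sum pairs; collecting distinct values, A + A = {-34, -22, -10, -7, 2, 5, 14, 17, 20}, so |A + A| = 9. Thus K = 9/4. For comparison, the minimum possible |A + A| over all 4-element sets is 2·4 − 1 = 7 (so min K = 7/4), attained only by arithmetic progressions.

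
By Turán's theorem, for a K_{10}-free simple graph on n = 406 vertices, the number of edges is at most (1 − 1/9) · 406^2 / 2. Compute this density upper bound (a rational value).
Turán density bound = (8/9) · 406^2/2 = 659344/9 ≈ 73260.4444

Turán's theorem: ex(n, K_{r+1}) is achieved by the complete r-partite Turán graph T(n, r) with parts as balanced as possible, and is at most (1 − 1/r) · n^2/2. For r = 9, n = 406: the density bound is (8/9) · 164836/2 = 659344/9 ≈ 73260.4444. The integer-valued extremum is e(T(406, 9)) = 73260, which is strictly less than the density bound 659344/9 since 9 ∤ 406 (the parts of T(406, 9) cannot all be equal).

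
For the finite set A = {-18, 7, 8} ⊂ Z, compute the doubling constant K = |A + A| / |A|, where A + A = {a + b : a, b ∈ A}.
K = |A + A| / |A| = 6/3 = 2

Enumerate A + A = {a + b : a, b ∈ A}. With |A| = 3, there are |A|^2 = 9 ordered sum pairs; collecting distinct values, A + A = {-36, -11, -10, 14, 15, 16}, so |A + A| = 6. Thus K = 6/3 = 2. For comparison, the minimum possible |A + A| over all 3-element sets is 2·3 − 1 = 5 (so min K = 5/3), attained only by arithmetic progressions.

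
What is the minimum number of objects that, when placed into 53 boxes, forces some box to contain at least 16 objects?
n = (16 − 1)·53 + 1 = 796

By the generalised pigeonhole principle, to guarantee some box contains ≥ r objects we need more than (r − 1) · k objects total. Threshold: n = (r − 1) · k + 1. With r = 16 and k = 53: n = 15 · 53 + 1 = 795 + 1 = 796. For n = 795 = 15 · 53, we can put exactly 15 objects in every box, avoiding 16 in any single one — so 796 is tight.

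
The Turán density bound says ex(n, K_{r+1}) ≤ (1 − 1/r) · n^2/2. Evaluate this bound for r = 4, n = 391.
Turán density bound = (3/4) · 391^2/2 = 458643/8 ≈ 57330.375

Turán's theorem: ex(n, K_{r+1}) is achieved by the complete r-partite Turán graph T(n, r) with parts as balanced as possible, and is at most (1 − 1/r) · n^2/2. For r = 4, n = 391: the density bound is (3/4) · 152881/2 = 458643/8 ≈ 57330.375. The integer-valued extremum is e(T(391, 4)) = 57330, which is strictly less than the density bound 458643/8 since 4 ∤ 391 (the parts of T(391, 4) cannot all be equal).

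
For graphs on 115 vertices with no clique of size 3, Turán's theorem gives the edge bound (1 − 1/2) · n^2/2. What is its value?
Turán density bound = (1/2) · 115^2/2 = 13225/4 ≈ 3306.25

Turán's theorem: ex(n, K_{r+1}) is achieved by the complete r-partite Turán graph T(n, r) with parts as balanced as possible, and is at most (1 − 1/r) · n^2/2. For r = 2, n = 115: the density bound is (1/2) · 13225/2 = 13225/4 ≈ 3306.25. The integer-valued extremum is e(T(115, 2)) = 3306, which is strictly less than the density bound 13225/4 since 2 ∤ 115 (the parts of T(115, 2) cannot all be equal).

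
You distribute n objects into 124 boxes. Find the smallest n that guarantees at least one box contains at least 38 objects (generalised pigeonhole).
n = (38 − 1)·124 + 1 = 4589

By the generalised pigeonhole principle, to guarantee some box contains ≥ r objects we need more than (r − 1) · k objects total. Threshold: n = (r − 1) · k + 1. With r = 38 and k = 124: n = 37 · 124 + 1 = 4588 + 1 = 4589. For n = 4588 = 37 · 124, we can put exactly 37 objects in every box, avoiding 38 in any single one — so 4589 is tight.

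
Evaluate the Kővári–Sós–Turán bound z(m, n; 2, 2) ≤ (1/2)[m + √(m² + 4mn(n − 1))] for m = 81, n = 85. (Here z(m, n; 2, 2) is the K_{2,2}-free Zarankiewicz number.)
z(81, 85; 2, 2) ≤ (1/2)[81 + √(81² + 4·81·85·84)] = (1/2)[81 + √2319921] = 802.0643

Kővári–Sós–Turán: let r_1, ..., r_81 be the row sums and z = Σ r_i the total number of 1s. Each pair of columns can share at most one row with both entries 1 (else a 2×2 all-ones block appears), so Σ_i C(r_i, 2) ≤ C(85, 2) = 3570. By convexity Σ_i C(r_i, 2) ≥ 81·C(z/81, 2) = z(z − 81)/(2·81), giving z² − 81z − 81·85·84 ≤ 0 and hence z ≤ (1/2)[81 + √(6561 + 4·578340)] = (1/2)[81 + √2319921] ≈ (1/2)(81 + 1523.1287) = 802.0643.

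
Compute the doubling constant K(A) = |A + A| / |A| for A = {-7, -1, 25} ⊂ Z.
K = |A + A| / |A| = 6/3 = 2

Enumerate A + A = {a + b : a, b ∈ A}. With |A| = 3, there are |A|^2 = 9 ordered sum pairs; collecting distinct values, A + A = {-14, -8, -2, 18, 24, 50}, so |A + A| = 6. Thus K = 6/3 = 2. For comparison, the minimum possible |A + A| over all 3-element sets is 2·3 − 1 = 5 (so min K = 5/3), attained only by arithmetic progressions.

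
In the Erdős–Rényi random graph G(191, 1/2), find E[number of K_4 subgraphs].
E[# K_4] = C(191, 4) · (1/2)^C(4, 2) = 53727345 / 2^6 = 839489.765625

For each 4-subset S of vertices (there are C(191, 4) = 53727345 such S), let X_S = 1 if S induces a K_4 (all C(4, 2) = 6 edges present). Then P(X_S = 1) = (1/2)^6 = 1/64. By linearity of expectation, E[# K_4] = C(191, 4) · (1/2)^6 = 53727345 / 64 = 839489.765625.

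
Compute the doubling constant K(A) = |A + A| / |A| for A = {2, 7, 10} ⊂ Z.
K = |A + A| / |A| = 6/3 = 2

Enumerate A + A = {a + b : a, b ∈ A}. With |A| = 3, there are |A|^2 = 9 ordered sum pairs; collecting distinct values, A + A = {4, 9, 12, 14, 17, 20}, so |A + A| = 6. Thus K = 6/3 = 2. For comparison, the minimum possible |A + A| over all 3-element sets is 2·3 − 1 = 5 (so min K = 5/3), attained only by arithmetic progressions.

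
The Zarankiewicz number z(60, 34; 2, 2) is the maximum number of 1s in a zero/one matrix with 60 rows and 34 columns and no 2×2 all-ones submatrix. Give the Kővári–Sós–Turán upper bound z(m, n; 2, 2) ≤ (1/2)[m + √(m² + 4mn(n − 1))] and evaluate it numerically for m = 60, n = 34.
z(60, 34; 2, 2) ≤ (1/2)[60 + √(60² + 4·60·34·33)] = (1/2)[60 + √272880] = 291.1896

Kővári–Sós–Turán: let r_1, ..., r_60 be the row sums and z = Σ r_i the total number of 1s. Each pair of columns can share at most one row with both entries 1 (else a 2×2 all-ones block appears), so Σ_i C(r_i, 2) ≤ C(34, 2) = 561. By convexity Σ_i C(r_i, 2) ≥ 60·C(z/60, 2) = z(z − 60)/(2·60), giving z² − 60z − 60·34·33 ≤ 0 and hence z ≤ (1/2)[60 + √(3600 + 4·67320)] = (1/2)[60 + √272880] ≈ (1/2)(60 + 522.3792) = 291.1896.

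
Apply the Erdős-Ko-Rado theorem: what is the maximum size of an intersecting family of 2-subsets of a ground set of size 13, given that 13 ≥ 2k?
max |F| = C(12, 1) = 12

The Erdős-Ko-Rado theorem states: for n ≥ 2k, an intersecting family of k-subsets of an n-element set has size at most C(n − 1, k − 1), with equality for 'star' families {A ⊆ [n] : |A| = k, i ∈ A} (fix an element i). For n = 13, k = 2: C(12, 1) = 12.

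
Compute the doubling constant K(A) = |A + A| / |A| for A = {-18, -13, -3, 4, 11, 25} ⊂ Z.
K = |A + A| / |A| = 19/6

Enumerate A + A = {a + b : a, b ∈ A}. With |A| = 6, there are |A|^2 = 36 ordered sum pairs; collecting distinct values, A + A = {-36, -31, -26, -21, -16, -14, -9, -7, -6, -2, 1, 7, 8, 12, 15, 22, 29, 36, 50}, so |A + A| = 19. Thus K = 19/6. For comparison, the minimum possible |A + A| over all 6-element sets is 2·6 − 1 = 11 (so min K = 11/6), attained only by arithmetic progressions.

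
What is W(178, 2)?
W(178, 2) = 178 + 1 = 179

A 2-term AP is any pair of integers, so a monochromatic 2-AP exists iff some colour is used at least twice. With 178 colours, the colouring i ↦ i on {1, ..., 178} uses each colour once, avoiding any monochromatic pair, so W(178, 2) > 178. For {1, ..., 179}, pigeonhole forces two integers of the same colour, which form a monochromatic 2-AP. Hence W(178, 2) = 179.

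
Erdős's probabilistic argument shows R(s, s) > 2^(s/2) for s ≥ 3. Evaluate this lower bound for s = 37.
2^(37/2) = 370727.6001; so R(37, 37) > 370727.6001

Colour each edge of K_n uniformly at random with red/blue. The expected number of monochromatic K_37 is C(n, 37) · 2 · 2^(−C(37,2)). If C(n, 37) · 2^(1 − C(37,2)) < 1, then with positive probability no monochromatic K_37 exists, so R(37, 37) > n. The standard estimate C(n, 37) ≤ n^37/37! shows this inequality holds whenever n ≤ 2^(37/2) (since 37! · 2^(C(37,2) − 1) > 2^(37^2/2) ≥ n^37). Hence R(37, 37) > 2^(37/2) = 370727.6001.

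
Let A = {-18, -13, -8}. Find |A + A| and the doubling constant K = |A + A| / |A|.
K = |A + A| / |A| = 5/3

Enumerate A + A = {a + b : a, b ∈ A}. With |A| = 3, there are |A|^2 = 9 ordered sum pairs; collecting distinct values, A + A = {-36, -31, -26, -21, -16}, so |A + A| = 5. Thus K = 5/3. Here |A + A| = 2|A| − 1 = 5, the minimum possible — so K = 5/3 is minimal, which holds iff A is an arithmetic progression.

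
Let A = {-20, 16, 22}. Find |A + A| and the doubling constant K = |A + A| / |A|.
K = |A + A| / |A| = 6/3 = 2

Enumerate A + A = {a + b : a, b ∈ A}. With |A| = 3, there are |A|^2 = 9 ordered sum pairs; collecting distinct values, A + A = {-40, -4, 2, 32, 38, 44}, so |A + A| = 6. Thus K = 6/3 = 2. For comparison, the minimum possible |A + A| over all 3-element sets is 2·3 − 1 = 5 (so min K = 5/3), attained only by arithmetic progressions.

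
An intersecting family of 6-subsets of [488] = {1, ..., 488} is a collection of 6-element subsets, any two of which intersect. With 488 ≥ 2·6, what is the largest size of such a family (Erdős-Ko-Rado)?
max |F| = C(487, 5) = 223623899037

Erdős-Ko-Rado (1961): when n ≥ 2k, max |F| = C(n−1, k−1). The bound is attained by the star {A : i ∈ A} for any fixed i ∈ [n]. Here C(488−1, 6−1) = C(487, 5) = 223623899037.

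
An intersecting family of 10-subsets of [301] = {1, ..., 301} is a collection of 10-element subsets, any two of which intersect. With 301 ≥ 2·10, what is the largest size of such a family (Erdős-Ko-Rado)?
max |F| = C(300, 9) = 48052241692154700

Erdős-Ko-Rado (1961): when n ≥ 2k, max |F| = C(n−1, k−1). The bound is attained by the star {A : i ∈ A} for any fixed i ∈ [n]. Here C(301−1, 10−1) = C(300, 9) = 48052241692154700.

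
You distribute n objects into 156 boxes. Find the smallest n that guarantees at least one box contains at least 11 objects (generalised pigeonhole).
n = (11 − 1)·156 + 1 = 1561

By the generalised pigeonhole principle, to guarantee some box contains ≥ r objects we need more than (r − 1) · k objects total. Threshold: n = (r − 1) · k + 1. With r = 11 and k = 156: n = 10 · 156 + 1 = 1560 + 1 = 1561. For n = 1560 = 10 · 156, we can put exactly 10 objects in every box, avoiding 11 in any single one — so 1561 is tight.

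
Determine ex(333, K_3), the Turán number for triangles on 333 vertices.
ex(333, K_3) = ⌊333^2/4⌋ = 27722

Mantel (1907): a triangle-free graph on n vertices has at most ⌊n^2/4⌋ edges, with equality for the complete bipartite graph K_{⌊n/2⌋, ⌈n/2⌉}. For n = 333: ⌊333^2/4⌋ = ⌊110889/4⌋ = 27722. The extremal graph is K_{166, 167}, which has 166·167 = 27722 edges.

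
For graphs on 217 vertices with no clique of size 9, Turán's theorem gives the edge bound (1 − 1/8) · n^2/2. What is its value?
Turán density bound = (7/8) · 217^2/2 = 329623/16 ≈ 20601.4375

Turán's theorem: ex(n, K_{r+1}) is achieved by the complete r-partite Turán graph T(n, r) with parts as balanced as possible, and is at most (1 − 1/r) · n^2/2. For r = 8, n = 217: the density bound is (7/8) · 47089/2 = 329623/16 ≈ 20601.4375. The integer-valued extremum is e(T(217, 8)) = 20601, which is strictly less than the density bound 329623/16 since 8 ∤ 217 (the parts of T(217, 8) cannot all be equal).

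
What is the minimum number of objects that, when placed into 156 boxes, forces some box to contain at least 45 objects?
n = (45 − 1)·156 + 1 = 6865

By the generalised pigeonhole principle, to guarantee some box contains ≥ r objects we need more than (r − 1) · k objects total. Threshold: n = (r − 1) · k + 1. With r = 45 and k = 156: n = 44 · 156 + 1 = 6864 + 1 = 6865. For n = 6864 = 44 · 156, we can put exactly 44 objects in every box, avoiding 45 in any single one — so 6865 is tight.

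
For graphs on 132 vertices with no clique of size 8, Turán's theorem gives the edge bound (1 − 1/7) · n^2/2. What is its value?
Turán density bound = (6/7) · 132^2/2 = 52272/7 ≈ 7467.4286

Turán's theorem: ex(n, K_{r+1}) is achieved by the complete r-partite Turán graph T(n, r) with parts as balanced as possible, and is at most (1 − 1/r) · n^2/2. For r = 7, n = 132: the density bound is (6/7) · 17424/2 = 52272/7 ≈ 7467.4286. The integer-valued extremum is e(T(132, 7)) = 7467, which is strictly less than the density bound 52272/7 since 7 ∤ 132 (the parts of T(132, 7) cannot all be equal).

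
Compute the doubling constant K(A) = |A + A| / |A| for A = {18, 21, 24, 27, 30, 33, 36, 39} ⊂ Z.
K = |A + A| / |A| = 15/8

Enumerate A + A = {a + b : a, b ∈ A}. With |A| = 8, there are |A|^2 = 64 ordered sum pairs; collecting distinct values, A + A = {36, 39, 42, 45, 48, 51, 54, 57, 60, 63, 66, 69, 72, 75, 78}, so |A + A| = 15. Thus K = 15/8. Here |A + A| = 2|A| − 1 = 15, the minimum possible — so K = 15/8 is minimal, which holds iff A is an arithmetic progression.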